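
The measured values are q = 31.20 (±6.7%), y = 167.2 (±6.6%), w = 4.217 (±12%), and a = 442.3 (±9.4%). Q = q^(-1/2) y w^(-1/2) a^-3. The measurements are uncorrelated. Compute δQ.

Relative error in a monomial: (δQ/Q)² = Σ (nᵢ · δxᵢ/xᵢ)².
  (−½·δq/q)² = (-0.5×0.0670)² = 0.00112;  (1·δy/y)² = (1×0.0660)² = 0.00436;  (−½·δw/w)² = (-0.5×0.120)² = 0.00360;  (-3·δa/a)² = (-3×0.0940)² = 0.0795
δQ/Q = √(0.0886) = 0.298
Q = 1.685e-07, so δQ = 0.298 × 1.685e-07 = 5.01e-08.

5.01e-08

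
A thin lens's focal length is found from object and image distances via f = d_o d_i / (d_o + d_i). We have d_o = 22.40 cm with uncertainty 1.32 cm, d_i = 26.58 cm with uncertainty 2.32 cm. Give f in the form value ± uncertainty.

12.16 ± 0.622 cm

∂f/∂d_o = (d_i/(d_o+d_i))² = 0.294;  ∂f/∂d_i = (d_o/(d_o+d_i))² = 0.209
δf = √((∂f/∂d_o · δd_o)² + (∂f/∂d_i · δd_i)²) = √(0.151 + 0.235) = 0.622 cm
f = 12.16 cm.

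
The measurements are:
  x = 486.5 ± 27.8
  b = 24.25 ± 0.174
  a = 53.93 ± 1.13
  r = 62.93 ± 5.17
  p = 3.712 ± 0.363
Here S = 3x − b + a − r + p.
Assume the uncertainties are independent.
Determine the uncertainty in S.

83.6

For a sum/difference, combine absolute errors in quadrature:
  (3·δx)² = 6960;  (δb)² = 0.0303;  (δa)² = 1.28;  (δr)² = 26.7;  (δp)² = 0.132
δS = √(6980) = 83.6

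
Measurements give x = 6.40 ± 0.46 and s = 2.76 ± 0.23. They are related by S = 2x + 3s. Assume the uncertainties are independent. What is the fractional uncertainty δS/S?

Absolute uncertainties add in quadrature for a linear combination:
  (2·δx)² = 0.846;  (3·δs)² = 0.476
δS = √(1.32) = 1.15
S = 21.1, so δS/S = 1.15/21.1 = 0.0546.

0.0546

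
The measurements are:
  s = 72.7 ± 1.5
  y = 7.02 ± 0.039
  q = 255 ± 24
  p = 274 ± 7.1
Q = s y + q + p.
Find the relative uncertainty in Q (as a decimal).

Let w = s·y = 510. δw/w = √((1·δs/s)² + (1·δy/y)²) = √(0.000426 + 3.09e-05) = 0.0214, so δw = 10.9.
Q = w + q + p: δQ = √(δw² + δq² + δp²) = √(119 + 576 + 50.4) = 27.3
Q = 1040, so δQ/Q = 27.3/1040 = 0.0263.

0.0263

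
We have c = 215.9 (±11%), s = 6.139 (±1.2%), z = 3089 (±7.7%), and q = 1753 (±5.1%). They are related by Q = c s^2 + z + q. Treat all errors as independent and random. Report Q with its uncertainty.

Let p = c·s^2 = 8137. δp/p = √((1·δc/c)² + (2·δs/s)²) = √(0.0121 + 0.000576) = 0.113, so δp = 916.
Q = p + z + q: δQ = √(δp² + δz² + δq²) = √(8.39e+05 + 56600 + 7990) = 951
Q = 12980.

12980 ± 951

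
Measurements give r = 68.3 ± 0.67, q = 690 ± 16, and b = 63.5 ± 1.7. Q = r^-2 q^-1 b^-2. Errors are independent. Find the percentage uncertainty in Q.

Since Q is a product/quotient, work with relative uncertainties:
  (-2·δr/r)² = (-2×0.00981)² = 0.000385;  (-1·δq/q)² = (-1×0.0232)² = 0.000538;  (-2·δb/b)² = (-2×0.0268)² = 0.00287
δQ/Q = √(0.00379) = 0.0616

6.16%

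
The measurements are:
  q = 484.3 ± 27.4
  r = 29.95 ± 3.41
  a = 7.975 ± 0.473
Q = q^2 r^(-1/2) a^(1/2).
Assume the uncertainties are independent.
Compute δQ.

15700

Each factor contributes (exponent × relative error)² to (δQ/Q)²:
  (2·δq/q)² = (2×0.0566)² = 0.0128;  (−½·δr/r)² = (-0.5×0.114)² = 0.00324;  (½·δa/a)² = (0.5×0.0593)² = 0.000879
δQ/Q = √(0.0169) = 0.130
Q = 121000, so δQ = 0.130 × 121000 = 15700.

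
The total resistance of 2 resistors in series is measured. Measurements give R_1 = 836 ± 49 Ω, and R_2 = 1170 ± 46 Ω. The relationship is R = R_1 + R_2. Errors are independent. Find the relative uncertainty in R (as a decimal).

Sums and differences: (δR)² = Σ (cᵢ δxᵢ)².
  (δR_1)² = 2400;  (δR_2)² = 2120
δR = √(4520) = 67.2 Ω
R = 2010 Ω, so δR/R = 67.2/2010 = 0.0335.

0.0335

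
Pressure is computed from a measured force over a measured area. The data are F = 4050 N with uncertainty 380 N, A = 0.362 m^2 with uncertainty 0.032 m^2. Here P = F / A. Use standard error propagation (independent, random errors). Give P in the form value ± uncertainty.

11200 ± 1440 Pa

Each factor contributes (exponent × relative error)² to (δP/P)²:
  (1·δF/F)² = (1×0.0938)² = 0.00880;  (-1·δA/A)² = (-1×0.0884)² = 0.00781
δP/P = √(0.0166) = 0.129
P = 11200 Pa, so δP = 0.129 × 11200 = 1440 Pa.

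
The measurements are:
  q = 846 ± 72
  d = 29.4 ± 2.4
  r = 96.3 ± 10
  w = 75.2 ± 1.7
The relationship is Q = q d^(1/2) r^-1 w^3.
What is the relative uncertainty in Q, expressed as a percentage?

Q is a product of powers, so relative uncertainties combine in quadrature:
  (1·δq/q)² = (1×0.0851)² = 0.00724;  (½·δd/d)² = (0.5×0.0816)² = 0.00167;  (-1·δr/r)² = (-1×0.104)² = 0.0108;  (3·δw/w)² = (3×0.0226)² = 0.00460
δQ/Q = √(0.0243) = 0.156

15.6%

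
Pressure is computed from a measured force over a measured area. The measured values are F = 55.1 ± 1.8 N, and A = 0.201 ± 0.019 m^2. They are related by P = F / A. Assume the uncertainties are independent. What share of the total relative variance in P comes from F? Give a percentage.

10.7%

(δP/P)² = (1·δF/F)² + (-1·δA/A)²
  F term: (1×0.0327)² = 0.00107
  A term: (-1×0.0945)² = 0.00894
Total = 0.0100. Share from F = 0.00107/0.0100 = 0.107.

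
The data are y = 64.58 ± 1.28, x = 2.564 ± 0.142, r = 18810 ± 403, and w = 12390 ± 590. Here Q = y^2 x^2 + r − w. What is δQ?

3300

Let p = y^2·x^2 = 27420. δp/p = √((2·δy/y)² + (2·δx/x)²) = √(0.00157 + 0.0123) = 0.118, so δp = 3230.
Q = p + r − w: δQ = √(δp² + δr² + δw²) = √(1.04e+07 + 1.62e+05 + 3.48e+05) = 3300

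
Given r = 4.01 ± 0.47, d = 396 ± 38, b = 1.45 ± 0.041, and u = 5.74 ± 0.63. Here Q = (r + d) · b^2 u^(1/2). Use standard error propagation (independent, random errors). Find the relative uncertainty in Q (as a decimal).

Let w = r + d = 400. δw = √(δr² + δd²) = √(0.221 + 1440) = 38.0, so δw/w = 0.0950.
Q is then a monomial in w, b, u:
δQ/Q = √((δw/w)² + (2·δb/b)² + (½·δu/u)²) = √(0.00903 + 0.00320 + 0.00301) = 0.123

0.123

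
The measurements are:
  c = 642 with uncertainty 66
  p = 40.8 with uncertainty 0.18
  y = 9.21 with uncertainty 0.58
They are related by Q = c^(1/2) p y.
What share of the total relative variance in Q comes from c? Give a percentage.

(δQ/Q)² = (½·δc/c)² + (1·δp/p)² + (1·δy/y)²
  c term: (0.5×0.103)² = 0.00264
  p term: (1×0.00441)² = 1.95e-05
  y term: (1×0.0630)² = 0.00397
Total = 0.00663. Share from c = 0.00264/0.00663 = 0.399.

39.9%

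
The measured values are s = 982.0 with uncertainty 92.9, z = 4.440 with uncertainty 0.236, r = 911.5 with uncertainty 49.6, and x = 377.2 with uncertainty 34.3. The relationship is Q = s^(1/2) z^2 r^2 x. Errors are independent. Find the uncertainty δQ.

Products/powers → add relative errors in quadrature, weighted by exponent:
  (½·δs/s)² = (0.5×0.0946)² = 0.00224;  (2·δz/z)² = (2×0.0532)² = 0.0113;  (2·δr/r)² = (2×0.0544)² = 0.0118;  (1·δx/x)² = (1×0.0909)² = 0.00827
δQ/Q = √(0.0337) = 0.183
Q = 1.936e+11, so δQ = 0.183 × 1.936e+11 = 3.55e+10.

3.55e+10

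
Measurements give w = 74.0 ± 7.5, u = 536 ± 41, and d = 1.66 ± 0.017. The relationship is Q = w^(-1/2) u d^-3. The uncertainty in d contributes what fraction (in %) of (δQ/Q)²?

(δQ/Q)² = (−½·δw/w)² + (1·δu/u)² + (-3·δd/d)²
  w term: (-0.5×0.101)² = 0.00257
  u term: (1×0.0765)² = 0.00585
  d term: (-3×0.0102)² = 0.000944
Total = 0.00936. Share from d = 0.000944/0.00936 = 0.101.

10.1%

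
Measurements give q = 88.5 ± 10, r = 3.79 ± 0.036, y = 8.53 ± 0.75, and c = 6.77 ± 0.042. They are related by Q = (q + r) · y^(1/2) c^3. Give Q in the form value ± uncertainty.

83600 ± 9900

Let u = q + r = 92.3. δu = √(δq² + δr²) = √(100 + 0.00130) = 10.0, so δu/u = 0.108.
Q is then a monomial in u, y, c:
δQ/Q = √((δu/u)² + (½·δy/y)² + (3·δc/c)²) = √(0.0117 + 0.00193 + 0.000346) = 0.118
Q = 83600, so δQ = 0.118 × 83600 = 9900.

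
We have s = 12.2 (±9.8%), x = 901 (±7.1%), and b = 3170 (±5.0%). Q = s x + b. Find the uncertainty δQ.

Let p = s·x = 11000. δp/p = √((1·δs/s)² + (1·δx/x)²) = √(0.00960 + 0.00504) = 0.121, so δp = 1330.
Q = p + b: δQ = √(δp² + δb²) = √(1.77e+06 + 25100) = 1340

1340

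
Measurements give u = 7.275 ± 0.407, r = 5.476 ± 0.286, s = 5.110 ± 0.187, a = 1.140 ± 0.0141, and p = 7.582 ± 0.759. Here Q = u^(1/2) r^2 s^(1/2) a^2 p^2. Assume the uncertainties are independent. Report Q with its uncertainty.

13660 ± 3140

Products/powers → add relative errors in quadrature, weighted by exponent:
  (½·δu/u)² = (0.5×0.0559)² = 0.000782;  (2·δr/r)² = (2×0.0522)² = 0.0109;  (½·δs/s)² = (0.5×0.0366)² = 0.000335;  (2·δa/a)² = (2×0.0124)² = 0.000612;  (2·δp/p)² = (2×0.100)² = 0.0401
δQ/Q = √(0.0527) = 0.230
Q = 13660, so δQ = 0.230 × 13660 = 3140.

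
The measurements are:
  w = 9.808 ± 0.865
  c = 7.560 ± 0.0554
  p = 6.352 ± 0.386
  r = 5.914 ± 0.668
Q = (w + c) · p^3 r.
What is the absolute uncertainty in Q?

5800

Let u = w + c = 17.37. δu = √(δw² + δc²) = √(0.748 + 0.00307) = 0.867, so δu/u = 0.0499.
Q is then a monomial in u, p, r:
δQ/Q = √((δu/u)² + (3·δp/p)² + (1·δr/r)²) = √(0.00249 + 0.0332 + 0.0128) = 0.220
Q = 26320, so δQ = 0.220 × 26320 = 5800.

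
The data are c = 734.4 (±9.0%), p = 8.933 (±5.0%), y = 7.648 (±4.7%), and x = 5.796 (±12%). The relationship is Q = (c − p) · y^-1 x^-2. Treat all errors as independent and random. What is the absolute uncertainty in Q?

Let u = c − p = 725.5. δu = √(δc² + δp²) = √(4370 + 0.199) = 66.1, so δu/u = 0.0911.
Q is then a monomial in u, y, x:
δQ/Q = √((δu/u)² + (-1·δy/y)² + (-2·δx/x)²) = √(0.00830 + 0.00221 + 0.0576) = 0.261
Q = 2.824, so δQ = 0.261 × 2.824 = 0.737.

0.737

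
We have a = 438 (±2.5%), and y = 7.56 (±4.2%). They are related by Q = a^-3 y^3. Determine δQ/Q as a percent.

Products/powers → add relative errors in quadrature, weighted by exponent:
  (-3·δa/a)² = (-3×0.0250)² = 0.00563;  (3·δy/y)² = (3×0.0420)² = 0.0159
δQ/Q = √(0.0215) = 0.147

14.7%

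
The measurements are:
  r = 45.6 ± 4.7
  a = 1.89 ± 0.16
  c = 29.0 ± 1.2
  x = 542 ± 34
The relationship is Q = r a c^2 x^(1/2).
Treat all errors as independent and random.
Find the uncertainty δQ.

2.7e+05

Q is a product of powers, so relative uncertainties combine in quadrature:
  (1·δr/r)² = (1×0.103)² = 0.0106;  (1·δa/a)² = (1×0.0847)² = 0.00717;  (2·δc/c)² = (2×0.0414)² = 0.00685;  (½·δx/x)² = (0.5×0.0627)² = 0.000984
δQ/Q = √(0.0256) = 0.160
Q = 1.69e+06, so δQ = 0.160 × 1.69e+06 = 2.7e+05.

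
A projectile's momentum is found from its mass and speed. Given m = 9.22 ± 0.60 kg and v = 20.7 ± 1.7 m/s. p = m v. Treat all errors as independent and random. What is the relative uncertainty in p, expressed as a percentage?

Products/powers → add relative errors in quadrature, weighted by exponent:
  (1·δm/m)² = (1×0.0651)² = 0.00423;  (1·δv/v)² = (1×0.0821)² = 0.00674
δp/p = √(0.0110) = 0.105

10.5%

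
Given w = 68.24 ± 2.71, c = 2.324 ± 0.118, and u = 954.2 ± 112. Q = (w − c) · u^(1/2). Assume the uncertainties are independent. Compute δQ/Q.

Let h = w − c = 65.92. δh = √(δw² + δc²) = √(7.34 + 0.0139) = 2.71, so δh/h = 0.0412.
Q is then a monomial in h, u:
δQ/Q = √((δh/h)² + (½·δu/u)²) = √(0.00169 + 0.00344) = 0.0717

0.0717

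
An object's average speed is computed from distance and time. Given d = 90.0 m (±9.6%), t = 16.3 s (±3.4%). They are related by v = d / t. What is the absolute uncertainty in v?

0.562 m/s

Products/powers → add relative errors in quadrature, weighted by exponent:
  (1·δd/d)² = (1×0.0960)² = 0.00922;  (-1·δt/t)² = (-1×0.0340)² = 0.00116
δv/v = √(0.0104) = 0.102
v = 5.52 m/s, so δv = 0.102 × 5.52 = 0.562 m/s.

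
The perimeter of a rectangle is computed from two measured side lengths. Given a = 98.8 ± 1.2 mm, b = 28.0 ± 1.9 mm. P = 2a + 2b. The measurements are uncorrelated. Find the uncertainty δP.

4.49 mm

P is a linear combination, so absolute uncertainties add in quadrature:
  (2·δa)² = 5.76;  (2·δb)² = 14.4
δP = √(20.2) = 4.49 mm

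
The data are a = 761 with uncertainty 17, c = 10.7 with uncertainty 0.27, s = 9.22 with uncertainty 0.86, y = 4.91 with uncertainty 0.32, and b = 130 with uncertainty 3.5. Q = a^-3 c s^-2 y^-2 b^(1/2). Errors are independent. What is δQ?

3.23e-11

Since Q is a product/quotient, work with relative uncertainties:
  (-3·δa/a)² = (-3×0.0223)² = 0.00449;  (1·δc/c)² = (1×0.0252)² = 0.000637;  (-2·δs/s)² = (-2×0.0933)² = 0.0348;  (-2·δy/y)² = (-2×0.0652)² = 0.0170;  (½·δb/b)² = (0.5×0.0269)² = 0.000181
δQ/Q = √(0.0571) = 0.239
Q = 1.35e-10, so δQ = 0.239 × 1.35e-10 = 3.23e-11.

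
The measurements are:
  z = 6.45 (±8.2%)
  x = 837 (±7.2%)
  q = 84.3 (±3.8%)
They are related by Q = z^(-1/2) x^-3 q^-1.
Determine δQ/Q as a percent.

Each factor contributes (exponent × relative error)² to (δQ/Q)²:
  (−½·δz/z)² = (-0.5×0.0820)² = 0.00168;  (-3·δx/x)² = (-3×0.0720)² = 0.0467;  (-1·δq/q)² = (-1×0.0380)² = 0.00144
δQ/Q = √(0.0498) = 0.223

22.3%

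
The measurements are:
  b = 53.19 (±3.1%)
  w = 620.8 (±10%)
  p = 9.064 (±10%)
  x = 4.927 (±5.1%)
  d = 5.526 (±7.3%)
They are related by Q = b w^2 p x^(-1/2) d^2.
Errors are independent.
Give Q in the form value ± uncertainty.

(2.556 ± 0.690) × 10^9

Products/powers → add relative errors in quadrature, weighted by exponent:
  (1·δb/b)² = (1×0.0310)² = 0.000961;  (2·δw/w)² = (2×0.100)² = 0.0400;  (1·δp/p)² = (1×0.100)² = 0.0100;  (−½·δx/x)² = (-0.5×0.0510)² = 0.000650;  (2·δd/d)² = (2×0.0730)² = 0.0213
δQ/Q = √(0.0729) = 0.270
Q = 2.556e+09, so δQ = 0.270 × 2.556e+09 = 6.9e+08.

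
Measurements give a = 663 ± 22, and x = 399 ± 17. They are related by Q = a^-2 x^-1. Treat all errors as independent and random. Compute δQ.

4.5e-10

For a monomial Q ∝ a^-2, x^-1, fractional errors add in quadrature:
  (-2·δa/a)² = (-2×0.0332)² = 0.00440;  (-1·δx/x)² = (-1×0.0426)² = 0.00182
δQ/Q = √(0.00622) = 0.0789
Q = 5.7e-09, so δQ = 0.0789 × 5.7e-09 = 4.5e-10.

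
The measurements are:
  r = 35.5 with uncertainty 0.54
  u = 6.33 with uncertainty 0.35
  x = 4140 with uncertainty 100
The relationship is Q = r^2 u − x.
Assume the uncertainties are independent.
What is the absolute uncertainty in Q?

Let p = r^2·u = 7980. δp/p = √((2·δr/r)² + (1·δu/u)²) = √(0.000926 + 0.00306) = 0.0631, so δp = 503.
Q = p − x: δQ = √(δp² + δx²) = √(2.53e+05 + 10000) = 513

513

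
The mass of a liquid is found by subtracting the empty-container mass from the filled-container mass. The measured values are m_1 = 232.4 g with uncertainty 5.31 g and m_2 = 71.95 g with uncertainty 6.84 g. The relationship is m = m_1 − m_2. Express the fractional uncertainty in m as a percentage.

Each term contributes (cᵢ δxᵢ)² to (δm)²:
  (δm_1)² = 28.2;  (δm_2)² = 46.8
δm = √(75.0) = 8.66 g
m = 160.4 g, so δm/m = 8.66/160.4 = 0.0540.

5.40%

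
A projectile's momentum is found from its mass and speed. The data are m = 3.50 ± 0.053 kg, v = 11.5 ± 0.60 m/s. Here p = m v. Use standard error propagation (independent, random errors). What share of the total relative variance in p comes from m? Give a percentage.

(δp/p)² = (1·δm/m)² + (1·δv/v)²
  m term: (1×0.0151)² = 0.000229
  v term: (1×0.0522)² = 0.00272
Total = 0.00295. Share from m = 0.000229/0.00295 = 0.0777.

7.77%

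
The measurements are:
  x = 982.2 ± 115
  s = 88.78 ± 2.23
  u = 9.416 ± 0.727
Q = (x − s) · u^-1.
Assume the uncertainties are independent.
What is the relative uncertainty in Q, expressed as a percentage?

15.0%

Let w = x − s = 893.4. δw = √(δx² + δs²) = √(13200 + 4.97) = 115, so δw/w = 0.129.
Q is then a monomial in w, u:
δQ/Q = √((δw/w)² + (-1·δu/u)²) = √(0.0166 + 0.00596) = 0.150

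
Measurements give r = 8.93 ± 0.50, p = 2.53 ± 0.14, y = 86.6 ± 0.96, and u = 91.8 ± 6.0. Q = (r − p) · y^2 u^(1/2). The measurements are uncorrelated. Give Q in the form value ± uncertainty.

(4.60 ± 0.415) × 10^5

Let w = r − p = 6.40. δw = √(δr² + δp²) = √(0.250 + 0.0196) = 0.519, so δw/w = 0.0811.
Q is then a monomial in w, y, u:
δQ/Q = √((δw/w)² + (2·δy/y)² + (½·δu/u)²) = √(0.00658 + 0.000492 + 0.00107) = 0.0902
Q = 4.6e+05, so δQ = 0.0902 × 4.6e+05 = 41500.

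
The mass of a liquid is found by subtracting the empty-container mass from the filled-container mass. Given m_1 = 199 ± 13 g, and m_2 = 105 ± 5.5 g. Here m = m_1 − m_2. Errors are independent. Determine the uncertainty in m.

14.1 g

Sums and differences: (δm)² = Σ (cᵢ δxᵢ)².
  (δm_1)² = 169;  (δm_2)² = 30.2
δm = √(199) = 14.1 g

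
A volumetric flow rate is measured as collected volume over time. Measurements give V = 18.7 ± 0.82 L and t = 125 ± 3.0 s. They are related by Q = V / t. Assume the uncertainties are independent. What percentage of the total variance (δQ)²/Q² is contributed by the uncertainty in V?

(δQ/Q)² = (1·δV/V)² + (-1·δt/t)²
  V term: (1×0.0439)² = 0.00192
  t term: (-1×0.0240)² = 0.000576
Total = 0.00250. Share from V = 0.00192/0.00250 = 0.769.

76.9%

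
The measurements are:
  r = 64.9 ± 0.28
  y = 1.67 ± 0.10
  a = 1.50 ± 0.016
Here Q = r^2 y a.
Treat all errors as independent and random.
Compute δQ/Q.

0.0614

Relative error in a monomial: (δQ/Q)² = Σ (nᵢ · δxᵢ/xᵢ)².
  (2·δr/r)² = (2×0.00431)² = 7.45e-05;  (1·δy/y)² = (1×0.0599)² = 0.00359;  (1·δa/a)² = (1×0.0107)² = 0.000114
δQ/Q = √(0.00377) = 0.0614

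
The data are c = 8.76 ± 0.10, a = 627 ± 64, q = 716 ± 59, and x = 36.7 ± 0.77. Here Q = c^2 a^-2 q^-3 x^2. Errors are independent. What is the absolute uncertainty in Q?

2.32e-10

Q is a product of powers, so relative uncertainties combine in quadrature:
  (2·δc/c)² = (2×0.0114)² = 0.000521;  (-2·δa/a)² = (-2×0.102)² = 0.0417;  (-3·δq/q)² = (-3×0.0824)² = 0.0611;  (2·δx/x)² = (2×0.0210)² = 0.00176
δQ/Q = √(0.105) = 0.324
Q = 7.16e-10, so δQ = 0.324 × 7.16e-10 = 2.32e-10.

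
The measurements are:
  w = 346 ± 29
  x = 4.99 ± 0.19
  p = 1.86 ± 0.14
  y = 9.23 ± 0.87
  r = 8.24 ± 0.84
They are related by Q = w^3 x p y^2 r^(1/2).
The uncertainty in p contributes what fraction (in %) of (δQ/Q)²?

5.22%

(δQ/Q)² = (3·δw/w)² + (1·δx/x)² + (1·δp/p)² + (2·δy/y)² + (½·δr/r)²
  w term: (3×0.0838)² = 0.0632
  x term: (1×0.0381)² = 0.00145
  p term: (1×0.0753)² = 0.00567
  y term: (2×0.0943)² = 0.0355
  r term: (0.5×0.102)² = 0.00260
Total = 0.108. Share from p = 0.00567/0.108 = 0.0522.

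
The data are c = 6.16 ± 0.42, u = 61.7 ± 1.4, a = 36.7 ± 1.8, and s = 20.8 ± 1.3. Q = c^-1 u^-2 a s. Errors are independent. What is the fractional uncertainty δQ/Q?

Products/powers → add relative errors in quadrature, weighted by exponent:
  (-1·δc/c)² = (-1×0.0682)² = 0.00465;  (-2·δu/u)² = (-2×0.0227)² = 0.00206;  (1·δa/a)² = (1×0.0490)² = 0.00241;  (1·δs/s)² = (1×0.0625)² = 0.00391
δQ/Q = √(0.0130) = 0.114

0.114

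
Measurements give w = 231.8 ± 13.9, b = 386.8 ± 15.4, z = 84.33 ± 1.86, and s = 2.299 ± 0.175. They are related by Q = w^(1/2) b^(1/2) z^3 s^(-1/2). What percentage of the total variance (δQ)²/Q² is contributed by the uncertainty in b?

(δQ/Q)² = (½·δw/w)² + (½·δb/b)² + (3·δz/z)² + (−½·δs/s)²
  w term: (0.5×0.0600)² = 0.000899
  b term: (0.5×0.0398)² = 0.000396
  z term: (3×0.0221)² = 0.00438
  s term: (-0.5×0.0761)² = 0.00145
Total = 0.00712. Share from b = 0.000396/0.00712 = 0.0556.

5.56%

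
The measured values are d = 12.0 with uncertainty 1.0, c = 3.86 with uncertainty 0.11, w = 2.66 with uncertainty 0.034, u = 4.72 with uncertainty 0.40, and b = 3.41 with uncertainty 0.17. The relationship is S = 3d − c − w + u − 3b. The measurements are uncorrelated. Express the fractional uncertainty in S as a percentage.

Each term contributes (cᵢ δxᵢ)² to (δS)²:
  (3·δd)² = 9.00;  (δc)² = 0.0121;  (δw)² = 0.00116;  (δu)² = 0.160;  (3·δb)² = 0.260
δS = √(9.43) = 3.07
S = 24.0, so δS/S = 3.07/24.0 = 0.128.

12.8%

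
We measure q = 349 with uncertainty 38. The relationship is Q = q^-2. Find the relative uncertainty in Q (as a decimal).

0.218

Q is a product of powers, so relative uncertainties combine in quadrature:
  (-2·δq/q)² = (-2×0.109)² = 0.0474
δQ/Q = √(0.0474) = 0.218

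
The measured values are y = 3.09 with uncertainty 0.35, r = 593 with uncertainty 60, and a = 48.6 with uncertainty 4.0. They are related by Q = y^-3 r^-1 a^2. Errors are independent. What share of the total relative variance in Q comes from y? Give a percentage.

(δQ/Q)² = (-3·δy/y)² + (-1·δr/r)² + (2·δa/a)²
  y term: (-3×0.113)² = 0.115
  r term: (-1×0.101)² = 0.0102
  a term: (2×0.0823)² = 0.0271
Total = 0.153. Share from y = 0.115/0.153 = 0.756.

75.6%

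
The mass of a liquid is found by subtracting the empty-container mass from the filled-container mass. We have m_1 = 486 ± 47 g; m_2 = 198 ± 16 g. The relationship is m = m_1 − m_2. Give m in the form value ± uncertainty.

Sums and differences: (δm)² = Σ (cᵢ δxᵢ)².
  (δm_1)² = 2210;  (δm_2)² = 256
δm = √(2460) = 49.6 g
m = 288 g.

288 ± 49.6 g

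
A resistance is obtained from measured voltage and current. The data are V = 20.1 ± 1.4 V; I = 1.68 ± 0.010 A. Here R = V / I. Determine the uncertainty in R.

Since R is a product/quotient, work with relative uncertainties:
  (1·δV/V)² = (1×0.0697)² = 0.00485;  (-1·δI/I)² = (-1×0.00595)² = 3.54e-05
δR/R = √(0.00489) = 0.0699
R = 12.0 Ω, so δR = 0.0699 × 12.0 = 0.836 Ω.

0.836 Ω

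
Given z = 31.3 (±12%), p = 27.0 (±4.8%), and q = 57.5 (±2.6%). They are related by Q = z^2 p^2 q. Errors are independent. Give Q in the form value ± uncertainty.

(4.11 ± 1.07) × 10^7

Relative error in a monomial: (δQ/Q)² = Σ (nᵢ · δxᵢ/xᵢ)².
  (2·δz/z)² = (2×0.120)² = 0.0576;  (2·δp/p)² = (2×0.0480)² = 0.00922;  (1·δq/q)² = (1×0.0260)² = 0.000676
δQ/Q = √(0.0675) = 0.260
Q = 4.11e+07, so δQ = 0.260 × 4.11e+07 = 1.07e+07.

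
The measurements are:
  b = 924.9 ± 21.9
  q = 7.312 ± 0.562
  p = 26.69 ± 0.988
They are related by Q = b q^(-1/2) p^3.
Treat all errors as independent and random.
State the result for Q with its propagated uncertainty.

(6.503 ± 0.780) × 10^6

Products/powers → add relative errors in quadrature, weighted by exponent:
  (1·δb/b)² = (1×0.0237)² = 0.000561;  (−½·δq/q)² = (-0.5×0.0769)² = 0.00148;  (3·δp/p)² = (3×0.0370)² = 0.0123
δQ/Q = √(0.0144) = 0.120
Q = 6.503e+06, so δQ = 0.120 × 6.503e+06 = 7.8e+05.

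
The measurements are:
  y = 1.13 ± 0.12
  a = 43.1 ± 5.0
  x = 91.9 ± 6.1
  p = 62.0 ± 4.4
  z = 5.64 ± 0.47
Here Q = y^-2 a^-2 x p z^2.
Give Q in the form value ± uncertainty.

76.4 ± 28.2

For a monomial Q ∝ y^-2, a^-2, x, p, z^2, fractional errors add in quadrature:
  (-2·δy/y)² = (-2×0.106)² = 0.0451;  (-2·δa/a)² = (-2×0.116)² = 0.0538;  (1·δx/x)² = (1×0.0664)² = 0.00441;  (1·δp/p)² = (1×0.0710)² = 0.00504;  (2·δz/z)² = (2×0.0833)² = 0.0278
δQ/Q = √(0.136) = 0.369
Q = 76.4, so δQ = 0.369 × 76.4 = 28.2.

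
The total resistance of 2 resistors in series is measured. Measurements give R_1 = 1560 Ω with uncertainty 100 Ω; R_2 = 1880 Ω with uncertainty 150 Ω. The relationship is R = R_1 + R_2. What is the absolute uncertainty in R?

For a sum/difference, combine absolute errors in quadrature:
  (δR_1)² = 10000;  (δR_2)² = 22500
δR = √(32500) = 180 Ω

180 Ω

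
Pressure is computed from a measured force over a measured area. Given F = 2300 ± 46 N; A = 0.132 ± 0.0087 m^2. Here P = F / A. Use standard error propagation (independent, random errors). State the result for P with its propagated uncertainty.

17400 ± 1200 Pa

For a monomial P ∝ F, A^-1, fractional errors add in quadrature:
  (1·δF/F)² = (1×0.0200)² = 0.000400;  (-1·δA/A)² = (-1×0.0659)² = 0.00434
δP/P = √(0.00474) = 0.0689
P = 17400 Pa, so δP = 0.0689 × 17400 = 1200 Pa.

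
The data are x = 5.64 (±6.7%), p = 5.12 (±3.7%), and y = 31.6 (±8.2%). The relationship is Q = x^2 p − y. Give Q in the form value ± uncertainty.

131 ± 22.8

Let w = x^2·p = 163. δw/w = √((2·δx/x)² + (1·δp/p)²) = √(0.0180 + 0.00137) = 0.139, so δw = 22.6.
Q = w − y: δQ = √(δw² + δy²) = √(513 + 6.71) = 22.8
Q = 131.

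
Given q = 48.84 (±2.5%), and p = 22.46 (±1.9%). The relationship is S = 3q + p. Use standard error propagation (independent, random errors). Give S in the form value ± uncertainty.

169.0 ± 3.69

Sums and differences: (δS)² = Σ (cᵢ δxᵢ)².
  (3·δq)² = 13.4;  (δp)² = 0.182
δS = √(13.6) = 3.69
S = 169.0.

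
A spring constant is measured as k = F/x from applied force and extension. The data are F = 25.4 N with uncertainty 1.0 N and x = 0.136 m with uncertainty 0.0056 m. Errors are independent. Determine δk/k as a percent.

Products/powers → add relative errors in quadrature, weighted by exponent:
  (1·δF/F)² = (1×0.0394)² = 0.00155;  (-1·δx/x)² = (-1×0.0412)² = 0.00170
δk/k = √(0.00325) = 0.0570

5.70%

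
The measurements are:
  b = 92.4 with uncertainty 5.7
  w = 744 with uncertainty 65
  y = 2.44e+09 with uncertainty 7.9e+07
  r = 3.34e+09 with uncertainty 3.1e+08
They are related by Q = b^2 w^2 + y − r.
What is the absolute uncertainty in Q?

1.06e+09

Let p = b^2·w^2 = 4.73e+09. δp/p = √((2·δb/b)² + (2·δw/w)²) = √(0.0152 + 0.0305) = 0.214, so δp = 1.01e+09.
Q = p + y − r: δQ = √(δp² + δy² + δr²) = √(1.02e+18 + 6.24e+15 + 9.61e+16) = 1.06e+09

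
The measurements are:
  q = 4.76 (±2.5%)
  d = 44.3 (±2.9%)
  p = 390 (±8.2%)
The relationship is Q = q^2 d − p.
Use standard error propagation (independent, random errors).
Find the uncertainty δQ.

66.2

Let w = q^2·d = 1000. δw/w = √((2·δq/q)² + (1·δd/d)²) = √(0.00250 + 0.000841) = 0.0578, so δw = 58.0.
Q = w − p: δQ = √(δw² + δp²) = √(3370 + 1020) = 66.2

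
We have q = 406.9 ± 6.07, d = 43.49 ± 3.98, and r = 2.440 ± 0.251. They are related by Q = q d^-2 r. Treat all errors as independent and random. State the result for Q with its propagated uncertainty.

0.5249 ± 0.110

Each factor contributes (exponent × relative error)² to (δQ/Q)²:
  (1·δq/q)² = (1×0.0149)² = 0.000223;  (-2·δd/d)² = (-2×0.0915)² = 0.0335;  (1·δr/r)² = (1×0.103)² = 0.0106
δQ/Q = √(0.0443) = 0.210
Q = 0.5249, so δQ = 0.210 × 0.5249 = 0.110.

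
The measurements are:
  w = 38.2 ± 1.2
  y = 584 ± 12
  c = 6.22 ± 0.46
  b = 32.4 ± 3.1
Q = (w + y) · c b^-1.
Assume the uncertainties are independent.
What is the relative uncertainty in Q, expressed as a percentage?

Let u = w + y = 622. δu = √(δw² + δy²) = √(1.44 + 144) = 12.1, so δu/u = 0.0194.
Q is then a monomial in u, c, b:
δQ/Q = √((δu/u)² + (1·δc/c)² + (-1·δb/b)²) = √(0.000376 + 0.00547 + 0.00915) = 0.122

12.2%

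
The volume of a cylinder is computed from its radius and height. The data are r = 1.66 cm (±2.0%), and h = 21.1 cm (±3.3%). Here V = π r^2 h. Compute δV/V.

Each factor contributes (exponent × relative error)² to (δV/V)²:
  (2·δr/r)² = (2×0.0200)² = 0.00160;  (1·δh/h)² = (1×0.0330)² = 0.00109
δV/V = √(0.00269) = 0.0519

0.0519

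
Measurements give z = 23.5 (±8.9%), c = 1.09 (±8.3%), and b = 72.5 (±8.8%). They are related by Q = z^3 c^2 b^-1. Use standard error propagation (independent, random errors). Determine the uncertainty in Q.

69.4

Q is a product of powers, so relative uncertainties combine in quadrature:
  (3·δz/z)² = (3×0.0890)² = 0.0713;  (2·δc/c)² = (2×0.0830)² = 0.0276;  (-1·δb/b)² = (-1×0.0880)² = 0.00774
δQ/Q = √(0.107) = 0.326
Q = 213, so δQ = 0.326 × 213 = 69.4.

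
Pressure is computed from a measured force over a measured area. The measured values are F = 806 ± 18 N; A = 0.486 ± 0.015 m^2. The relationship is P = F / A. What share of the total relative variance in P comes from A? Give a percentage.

65.6%

(δP/P)² = (1·δF/F)² + (-1·δA/A)²
  F term: (1×0.0223)² = 0.000499
  A term: (-1×0.0309)² = 0.000953
Total = 0.00145. Share from A = 0.000953/0.00145 = 0.656.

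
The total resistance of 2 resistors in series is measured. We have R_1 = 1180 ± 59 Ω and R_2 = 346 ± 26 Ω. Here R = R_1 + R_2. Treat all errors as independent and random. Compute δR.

Absolute uncertainties add in quadrature for a linear combination:
  (δR_1)² = 3480;  (δR_2)² = 676
δR = √(4160) = 64.5 Ω

64.5 Ω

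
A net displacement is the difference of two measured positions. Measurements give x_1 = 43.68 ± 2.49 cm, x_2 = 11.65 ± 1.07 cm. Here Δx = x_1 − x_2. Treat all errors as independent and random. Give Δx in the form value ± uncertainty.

32.03 ± 2.71 cm

For a sum/difference, combine absolute errors in quadrature:
  (δx_1)² = 6.20;  (δx_2)² = 1.14
δΔx = √(7.35) = 2.71 cm
Δx = 32.03 cm.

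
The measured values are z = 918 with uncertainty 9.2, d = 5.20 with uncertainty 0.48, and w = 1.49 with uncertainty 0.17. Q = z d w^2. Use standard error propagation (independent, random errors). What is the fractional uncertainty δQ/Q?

Relative error in a monomial: (δQ/Q)² = Σ (nᵢ · δxᵢ/xᵢ)².
  (1·δz/z)² = (1×0.0100)² = 0.000100;  (1·δd/d)² = (1×0.0923)² = 0.00852;  (2·δw/w)² = (2×0.114)² = 0.0521
δQ/Q = √(0.0607) = 0.246

0.246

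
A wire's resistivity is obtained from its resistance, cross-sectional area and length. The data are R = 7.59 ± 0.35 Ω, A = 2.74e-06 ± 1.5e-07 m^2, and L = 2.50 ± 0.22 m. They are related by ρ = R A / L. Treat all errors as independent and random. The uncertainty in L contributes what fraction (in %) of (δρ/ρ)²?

60.2%

(δρ/ρ)² = (1·δR/R)² + (1·δA/A)² + (-1·δL/L)²
  R term: (1×0.0461)² = 0.00213
  A term: (1×0.0547)² = 0.00300
  L term: (-1×0.0880)² = 0.00774
Total = 0.0129. Share from L = 0.00774/0.0129 = 0.602.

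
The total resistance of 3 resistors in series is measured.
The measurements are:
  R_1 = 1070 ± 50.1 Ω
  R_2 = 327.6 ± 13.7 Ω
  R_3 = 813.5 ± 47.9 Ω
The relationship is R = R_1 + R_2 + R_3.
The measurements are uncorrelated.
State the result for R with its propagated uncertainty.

For a sum/difference, combine absolute errors in quadrature:
  (δR_1)² = 2510;  (δR_2)² = 188;  (δR_3)² = 2290
δR = √(4990) = 70.7 Ω
R = 2211 Ω.

2211 ± 70.7 Ω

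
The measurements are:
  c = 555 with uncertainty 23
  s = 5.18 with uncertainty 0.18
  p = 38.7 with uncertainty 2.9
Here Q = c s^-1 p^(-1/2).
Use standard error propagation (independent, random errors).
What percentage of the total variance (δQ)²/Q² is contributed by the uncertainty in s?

(δQ/Q)² = (1·δc/c)² + (-1·δs/s)² + (−½·δp/p)²
  c term: (1×0.0414)² = 0.00172
  s term: (-1×0.0347)² = 0.00121
  p term: (-0.5×0.0749)² = 0.00140
Total = 0.00433. Share from s = 0.00121/0.00433 = 0.279.

27.9%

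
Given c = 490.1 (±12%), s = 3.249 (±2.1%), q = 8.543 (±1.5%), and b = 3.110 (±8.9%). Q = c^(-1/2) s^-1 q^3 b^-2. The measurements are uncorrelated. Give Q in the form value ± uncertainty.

Q is a product of powers, so relative uncertainties combine in quadrature:
  (−½·δc/c)² = (-0.5×0.120)² = 0.00360;  (-1·δs/s)² = (-1×0.0210)² = 0.000441;  (3·δq/q)² = (3×0.0150)² = 0.00202;  (-2·δb/b)² = (-2×0.0890)² = 0.0317
δQ/Q = √(0.0378) = 0.194
Q = 0.8962, so δQ = 0.194 × 0.8962 = 0.174.

0.8962 ± 0.174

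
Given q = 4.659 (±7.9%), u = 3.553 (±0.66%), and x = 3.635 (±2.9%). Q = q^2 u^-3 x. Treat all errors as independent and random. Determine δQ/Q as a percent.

16.2%

Since Q is a product/quotient, work with relative uncertainties:
  (2·δq/q)² = (2×0.0790)² = 0.0250;  (-3·δu/u)² = (-3×0.00660)² = 0.000392;  (1·δx/x)² = (1×0.0290)² = 0.000841
δQ/Q = √(0.0262) = 0.162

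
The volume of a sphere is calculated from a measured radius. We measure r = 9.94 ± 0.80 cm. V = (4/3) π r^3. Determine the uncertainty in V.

V ∝ r^3, so δV/V = |3| · δr/r = 3 × 0.0805 = 0.241.
V = 4110 cm^3, so δV = 0.241 × 4110 = 993 cm^3.

993 cm^3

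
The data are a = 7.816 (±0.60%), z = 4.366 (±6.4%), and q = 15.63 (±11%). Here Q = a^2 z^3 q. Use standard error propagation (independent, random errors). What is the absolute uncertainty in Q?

For a monomial Q ∝ a^2, z^3, q, fractional errors add in quadrature:
  (2·δa/a)² = (2×0.00600)² = 0.000144;  (3·δz/z)² = (3×0.0640)² = 0.0369;  (1·δq/q)² = (1×0.110)² = 0.0121
δQ/Q = √(0.0491) = 0.222
Q = 79470, so δQ = 0.222 × 79470 = 17600.

17600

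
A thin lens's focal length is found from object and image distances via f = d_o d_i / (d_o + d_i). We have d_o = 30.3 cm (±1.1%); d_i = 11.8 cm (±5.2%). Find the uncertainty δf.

∂f/∂d_o = (d_i/(d_o+d_i))² = 0.0786;  ∂f/∂d_i = (d_o/(d_o+d_i))² = 0.518
δf = √((∂f/∂d_o · δd_o)² + (∂f/∂d_i · δd_i)²) = √(0.000686 + 0.101) = 0.319 cm

0.319 cm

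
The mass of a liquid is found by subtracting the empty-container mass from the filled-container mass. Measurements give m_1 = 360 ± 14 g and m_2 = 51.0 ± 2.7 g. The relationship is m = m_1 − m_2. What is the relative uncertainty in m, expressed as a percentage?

Each term contributes (cᵢ δxᵢ)² to (δm)²:
  (δm_1)² = 196;  (δm_2)² = 7.29
δm = √(203) = 14.3 g
m = 309 g, so δm/m = 14.3/309 = 0.0461.

4.61%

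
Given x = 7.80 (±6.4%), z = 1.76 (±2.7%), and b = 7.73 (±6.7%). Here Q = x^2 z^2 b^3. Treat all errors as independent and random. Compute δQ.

21300

Products/powers → add relative errors in quadrature, weighted by exponent:
  (2·δx/x)² = (2×0.0640)² = 0.0164;  (2·δz/z)² = (2×0.0270)² = 0.00292;  (3·δb/b)² = (3×0.0670)² = 0.0404
δQ/Q = √(0.0597) = 0.244
Q = 87000, so δQ = 0.244 × 87000 = 21300.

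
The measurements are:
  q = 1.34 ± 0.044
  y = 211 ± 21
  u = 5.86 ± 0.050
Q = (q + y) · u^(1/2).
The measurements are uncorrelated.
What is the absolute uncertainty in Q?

50.9

Let w = q + y = 212. δw = √(δq² + δy²) = √(0.00194 + 441) = 21.0, so δw/w = 0.0989.
Q is then a monomial in w, u:
δQ/Q = √((δw/w)² + (½·δu/u)²) = √(0.00978 + 1.82e-05) = 0.0990
Q = 514, so δQ = 0.0990 × 514 = 50.9.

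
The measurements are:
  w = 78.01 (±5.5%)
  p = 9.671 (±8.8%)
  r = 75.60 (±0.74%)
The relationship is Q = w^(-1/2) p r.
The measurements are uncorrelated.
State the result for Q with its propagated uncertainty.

Each factor contributes (exponent × relative error)² to (δQ/Q)²:
  (−½·δw/w)² = (-0.5×0.0550)² = 0.000756;  (1·δp/p)² = (1×0.0880)² = 0.00774;  (1·δr/r)² = (1×0.00740)² = 5.48e-05
δQ/Q = √(0.00856) = 0.0925
Q = 82.78, so δQ = 0.0925 × 82.78 = 7.66.

82.78 ± 7.66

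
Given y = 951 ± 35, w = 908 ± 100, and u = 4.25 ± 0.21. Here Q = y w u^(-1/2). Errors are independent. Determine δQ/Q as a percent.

For a monomial Q ∝ y, w, u^(-1/2), fractional errors add in quadrature:
  (1·δy/y)² = (1×0.0368)² = 0.00135;  (1·δw/w)² = (1×0.110)² = 0.0121;  (−½·δu/u)² = (-0.5×0.0494)² = 0.000610
δQ/Q = √(0.0141) = 0.119

11.9%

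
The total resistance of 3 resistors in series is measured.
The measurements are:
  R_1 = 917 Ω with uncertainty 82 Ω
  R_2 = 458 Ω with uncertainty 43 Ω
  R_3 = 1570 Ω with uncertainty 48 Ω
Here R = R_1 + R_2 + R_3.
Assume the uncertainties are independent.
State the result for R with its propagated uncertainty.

2940 ± 104 Ω

Each term contributes (cᵢ δxᵢ)² to (δR)²:
  (δR_1)² = 6720;  (δR_2)² = 1850;  (δR_3)² = 2300
δR = √(10900) = 104 Ω
R = 2940 Ω.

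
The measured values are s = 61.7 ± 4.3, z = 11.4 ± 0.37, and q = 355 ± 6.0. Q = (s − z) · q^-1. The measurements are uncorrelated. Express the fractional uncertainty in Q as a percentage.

8.75%

Let u = s − z = 50.3. δu = √(δs² + δz²) = √(18.5 + 0.137) = 4.32, so δu/u = 0.0858.
Q is then a monomial in u, q:
δQ/Q = √((δu/u)² + (-1·δq/q)²) = √(0.00736 + 0.000286) = 0.0875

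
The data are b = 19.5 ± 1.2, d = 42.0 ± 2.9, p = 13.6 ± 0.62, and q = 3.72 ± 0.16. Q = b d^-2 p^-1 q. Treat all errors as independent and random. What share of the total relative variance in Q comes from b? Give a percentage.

14.1%

(δQ/Q)² = (1·δb/b)² + (-2·δd/d)² + (-1·δp/p)² + (1·δq/q)²
  b term: (1×0.0615)² = 0.00379
  d term: (-2×0.0690)² = 0.0191
  p term: (-1×0.0456)² = 0.00208
  q term: (1×0.0430)² = 0.00185
Total = 0.0268. Share from b = 0.00379/0.0268 = 0.141.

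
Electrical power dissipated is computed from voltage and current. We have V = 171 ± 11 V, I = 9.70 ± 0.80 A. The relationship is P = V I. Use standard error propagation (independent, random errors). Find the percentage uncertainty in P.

P is a product of powers, so relative uncertainties combine in quadrature:
  (1·δV/V)² = (1×0.0643)² = 0.00414;  (1·δI/I)² = (1×0.0825)² = 0.00680
δP/P = √(0.0109) = 0.105

10.5%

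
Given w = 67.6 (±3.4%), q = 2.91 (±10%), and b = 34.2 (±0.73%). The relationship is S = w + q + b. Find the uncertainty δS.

2.33

Sums and differences: (δS)² = Σ (cᵢ δxᵢ)².
  (δw)² = 5.28;  (δq)² = 0.0847;  (δb)² = 0.0623
δS = √(5.43) = 2.33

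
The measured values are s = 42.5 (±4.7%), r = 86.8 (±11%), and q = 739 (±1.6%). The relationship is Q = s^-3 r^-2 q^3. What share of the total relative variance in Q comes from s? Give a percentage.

(δQ/Q)² = (-3·δs/s)² + (-2·δr/r)² + (3·δq/q)²
  s term: (-3×0.0470)² = 0.0199
  r term: (-2×0.110)² = 0.0484
  q term: (3×0.0160)² = 0.00230
Total = 0.0706. Share from s = 0.0199/0.0706 = 0.282.

28.2%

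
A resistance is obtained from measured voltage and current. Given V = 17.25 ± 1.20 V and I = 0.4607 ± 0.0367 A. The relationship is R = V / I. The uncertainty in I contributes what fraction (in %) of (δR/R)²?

56.7%

(δR/R)² = (1·δV/V)² + (-1·δI/I)²
  V term: (1×0.0696)² = 0.00484
  I term: (-1×0.0797)² = 0.00635
Total = 0.0112. Share from I = 0.00635/0.0112 = 0.567.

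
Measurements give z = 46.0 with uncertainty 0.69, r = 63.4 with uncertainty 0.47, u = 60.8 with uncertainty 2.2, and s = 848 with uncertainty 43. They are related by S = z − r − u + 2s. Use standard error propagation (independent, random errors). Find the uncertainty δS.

86.0

Absolute uncertainties add in quadrature for a linear combination:
  (δz)² = 0.476;  (δr)² = 0.221;  (δu)² = 4.84;  (2·δs)² = 7400
δS = √(7400) = 86.0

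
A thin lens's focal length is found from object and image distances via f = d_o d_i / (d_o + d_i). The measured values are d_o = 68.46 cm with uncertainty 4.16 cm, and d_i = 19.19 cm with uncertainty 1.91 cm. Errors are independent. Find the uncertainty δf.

∂f/∂d_o = (d_i/(d_o+d_i))² = 0.0479;  ∂f/∂d_i = (d_o/(d_o+d_i))² = 0.610
δf = √((∂f/∂d_o · δd_o)² + (∂f/∂d_i · δd_i)²) = √(0.0398 + 1.36) = 1.18 cm

1.18 cm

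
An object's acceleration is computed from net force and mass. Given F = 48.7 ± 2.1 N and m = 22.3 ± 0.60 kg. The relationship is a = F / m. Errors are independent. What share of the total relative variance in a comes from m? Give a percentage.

(δa/a)² = (1·δF/F)² + (-1·δm/m)²
  F term: (1×0.0431)² = 0.00186
  m term: (-1×0.0269)² = 0.000724
Total = 0.00258. Share from m = 0.000724/0.00258 = 0.280.

28.0%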